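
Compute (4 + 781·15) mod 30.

19

781·15 = 11715.
Dividing 11715 by 30 gives quotient 390 and remainder 15.
(4 + 15) mod 30 = 19.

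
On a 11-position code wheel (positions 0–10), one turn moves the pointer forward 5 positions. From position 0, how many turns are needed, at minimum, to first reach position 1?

9

11 = 2·5 + 1
5 = 5·1 + 0
Back-substituting gives 5·9 ≡ 1 (mod 11).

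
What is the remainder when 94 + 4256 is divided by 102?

66

4256 − 41·102 = 74, so 4256 ≡ 74 (mod 102).
(94 + 74) mod 102 = 66.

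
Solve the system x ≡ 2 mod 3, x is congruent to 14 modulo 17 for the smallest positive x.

Since 17·2 ≡ 1 (mod 3), take x = 14 + 17·((2−14)·2 mod 3) = 14 + 17·0 = 14.
Check: 14 mod 3 = 2, 14 mod 17 = 14.

14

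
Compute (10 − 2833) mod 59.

9

2833 − 48·59 = 1, so 2833 ≡ 1 (mod 59).
(10 − 1) mod 59 = 9.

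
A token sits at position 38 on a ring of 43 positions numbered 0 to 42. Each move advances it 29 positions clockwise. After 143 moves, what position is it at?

14

143·29 = 4147.
4147 mod 43 = 19 (since 96·43 = 4128).
(38 + 19) mod 43 = 14.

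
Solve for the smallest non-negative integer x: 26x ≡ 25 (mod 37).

28

26⁻¹ ≡ 10 (mod 37) because 26·10 = 260 = 7·37 + 1.
So x ≡ 10·25 = 250 ≡ 28 (mod 37).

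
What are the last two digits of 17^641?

17

Successive squares of 17 mod 100: 17^1≡17, 17^2≡89, 17^4≡21, 17^8≡41, 17^16≡81, 17^32≡61, 17^64≡21, 17^128≡41, 17^256≡81, 17^512≡61.
641 = 1 + 128 + 512, so 17^641 ≡ 17·41·61 ≡ 17 (mod 100).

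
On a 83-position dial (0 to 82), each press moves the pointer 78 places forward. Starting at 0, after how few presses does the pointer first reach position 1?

78⁻¹ ≡ 33 (mod 83) because 78·33 = 2574 = 31·83 + 1.
Multiplying both sides by 33: x ≡ 33·1 = 33 ≡ 33 (mod 83).
Check: 78·33 = 2574 = 31·83 + 1.

33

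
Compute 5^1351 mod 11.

By repeated squaring mod 11: 5^1≡5, 5^2≡3, 5^4≡9, 5^8≡4, 5^16≡5, 5^32≡3, 5^64≡9, 5^128≡4, 5^256≡5, 5^512≡3, 5^1024≡9.
Since 1351 = 1 + 2 + 4 + 64 + 256 + 1024 in binary, 5^1351 ≡ 5·3·9·9·5·9 ≡ 5 (mod 11).

5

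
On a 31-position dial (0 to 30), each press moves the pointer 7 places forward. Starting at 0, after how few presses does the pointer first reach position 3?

27

7⁻¹ ≡ 9 (mod 31) because 7·9 = 63 = 2·31 + 1.
So x ≡ 9·3 = 27 ≡ 27 (mod 31).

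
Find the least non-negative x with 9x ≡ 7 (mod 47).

The inverse of 9 mod 47 is 21 (since 9·21 = 189 ≡ 1).
Multiplying both sides by 21: x ≡ 21·7 = 147 ≡ 6 (mod 47).

6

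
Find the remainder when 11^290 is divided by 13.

4

By repeated squaring mod 13: 11^1≡11, 11^2≡4, 11^4≡3, 11^8≡9, 11^16≡3, 11^32≡9, 11^64≡3, 11^128≡9, 11^256≡3.
Since 290 = 2 + 32 + 256 in binary, 11^290 ≡ 4·9·3 ≡ 4 (mod 13).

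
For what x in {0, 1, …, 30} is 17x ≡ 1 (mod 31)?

11

17⁻¹ ≡ 11 (mod 31) because 17·11 = 187 = 6·31 + 1.
So x ≡ 11·1 = 11 ≡ 11 (mod 31).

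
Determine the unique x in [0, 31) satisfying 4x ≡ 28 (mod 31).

The inverse of 4 mod 31 is 8 (since 4·8 = 32 ≡ 1).
Multiplying both sides by 8: x ≡ 8·28 = 224 ≡ 7 (mod 31).

7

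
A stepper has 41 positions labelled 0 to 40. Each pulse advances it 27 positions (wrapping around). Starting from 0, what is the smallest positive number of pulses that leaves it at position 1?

38

27·38 = 1026 = 25·41 + 1, so 27⁻¹ ≡ 38 (mod 41).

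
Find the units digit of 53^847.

Last digits of 3^n: 3, 9, 7, 1 (period 4).
847 leaves remainder 3 on division by 4, so 53^847 ends in 7.

7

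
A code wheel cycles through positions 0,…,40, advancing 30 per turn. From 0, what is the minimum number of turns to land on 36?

The inverse of 30 mod 41 is 26 (since 30·26 = 780 ≡ 1).
Multiplying both sides by 26: x ≡ 26·36 = 936 ≡ 34 (mod 41).

34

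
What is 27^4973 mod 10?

Last digits of 7^n: 7, 9, 3, 1 (period 4).
4973 mod 4 = 1, so the last digit matches 7^1 = 7.

7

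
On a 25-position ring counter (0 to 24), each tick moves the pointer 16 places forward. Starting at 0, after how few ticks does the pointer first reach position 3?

The inverse of 16 mod 25 is 11 (since 16·11 = 176 ≡ 1).
Multiplying both sides by 11: x ≡ 11·3 = 33 ≡ 8 (mod 25).

8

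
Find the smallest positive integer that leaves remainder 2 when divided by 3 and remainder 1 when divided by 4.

x ≡ 2 (mod 3) gives x ∈ {2, 5}.
The first of these with x mod 4 = 1 is 5.

5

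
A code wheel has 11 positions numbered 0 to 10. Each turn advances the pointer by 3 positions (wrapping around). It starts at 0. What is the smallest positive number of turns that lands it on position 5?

9

3⁻¹ ≡ 4 (mod 11) because 3·4 = 12 = 1·11 + 1.
Multiplying both sides by 4: x ≡ 4·5 = 20 ≡ 9 (mod 11).
Check: 3·9 = 27 = 2·11 + 5.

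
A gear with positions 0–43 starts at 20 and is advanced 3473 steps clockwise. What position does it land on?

17

Dividing 3473 by 44 gives quotient 78 and remainder 41.
(20 + 41) mod 44 = 17.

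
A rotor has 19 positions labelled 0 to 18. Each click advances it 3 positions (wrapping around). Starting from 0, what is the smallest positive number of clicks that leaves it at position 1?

13

3·13 = 39 = 2·19 + 1, so 3⁻¹ ≡ 13 (mod 19).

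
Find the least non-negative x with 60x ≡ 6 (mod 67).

The inverse of 60 mod 67 is 19 (since 60·19 = 1140 ≡ 1).
Multiplying both sides by 19: x ≡ 19·6 = 114 ≡ 47 (mod 67).

47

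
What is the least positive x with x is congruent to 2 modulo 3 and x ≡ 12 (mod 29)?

Since 29·2 ≡ 1 (mod 3), take x = 12 + 29·((2−12)·2 mod 3) = 12 + 29·1 = 41.
Check: 41 mod 3 = 2, 41 mod 29 = 12.

41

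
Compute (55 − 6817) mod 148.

6817 = 46·148 + 9, so 6817 mod 148 = 9.
(55 − 9) mod 148 = 46.

46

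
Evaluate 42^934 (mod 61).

25

Square-and-reduce mod 61: 42^1≡42, 42^2≡56, 42^4≡25, 42^8≡15, 42^16≡42, 42^32≡56, 42^64≡25, 42^128≡15, 42^256≡42, 42^512≡56.
Since 934 = 2 + 4 + 32 + 128 + 256 + 512 in binary, 42^934 ≡ 56·25·56·15·42·56 ≡ 25 (mod 61).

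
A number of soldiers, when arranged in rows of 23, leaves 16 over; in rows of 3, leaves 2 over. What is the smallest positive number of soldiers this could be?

62

x ≡ 2 (mod 3) gives x ∈ {2, 5, 8, 11, 14, 17, 20, 23, …}.
The first of these with x mod 23 = 16 is 62.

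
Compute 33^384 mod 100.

Successive squares of 33 mod 100: 33^1≡33, 33^2≡89, 33^4≡21, 33^8≡41, 33^16≡81, 33^32≡61, 33^64≡21, 33^128≡41, 33^256≡81.
Since 384 = 128 + 256 in binary, 33^384 ≡ 41·81 ≡ 21 (mod 100).

21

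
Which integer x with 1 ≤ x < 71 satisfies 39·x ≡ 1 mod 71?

51

71 = 1·39 + 32
39 = 1·32 + 7
32 = 4·7 + 4
7 = 1·4 + 3
4 = 1·3 + 1
3 = 3·1 + 0
Back-substituting gives 39·51 ≡ 1 (mod 71).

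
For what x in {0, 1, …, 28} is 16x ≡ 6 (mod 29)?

16⁻¹ ≡ 20 (mod 29) because 16·20 = 320 = 11·29 + 1.
Multiplying both sides by 20: x ≡ 20·6 = 120 ≡ 4 (mod 29).

4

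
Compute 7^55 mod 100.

Square-and-reduce mod 100: 7^1≡7, 7^2≡49, 7^4≡1, 7^8≡1, 7^16≡1, 7^32≡1.
Since 55 = 1 + 2 + 4 + 16 + 32 in binary, 7^55 ≡ 7·49·1·1·1 ≡ 43 (mod 100).

43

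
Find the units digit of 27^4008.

The units digit of 27^n cycles with period 4: 7, 9, 3, 1, …
4008 leaves remainder 0 on division by 4, so 27^4008 ends in 1.

1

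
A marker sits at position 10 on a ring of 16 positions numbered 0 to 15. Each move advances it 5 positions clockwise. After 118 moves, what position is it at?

118·5 = 590.
590 = 36·16 + 14, so 590 mod 16 = 14.
(10 + 14) mod 16 = 8.

8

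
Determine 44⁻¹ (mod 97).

44·86 = 3784 = 39·97 + 1, so 44⁻¹ ≡ 86 (mod 97).

86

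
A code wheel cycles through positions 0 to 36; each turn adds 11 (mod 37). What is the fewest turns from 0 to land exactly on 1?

27

37 = 3·11 + 4
11 = 2·4 + 3
4 = 1·3 + 1
3 = 3·1 + 0
Back-substituting gives 11·27 ≡ 1 (mod 37).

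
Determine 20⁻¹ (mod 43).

28

43 = 2·20 + 3
20 = 6·3 + 2
3 = 1·2 + 1
2 = 2·1 + 0
Back-substituting gives 20·28 ≡ 1 (mod 43).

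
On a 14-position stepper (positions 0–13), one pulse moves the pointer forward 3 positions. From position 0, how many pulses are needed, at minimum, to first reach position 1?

5

3·5 = 15 = 1·14 + 1, so 3⁻¹ ≡ 5 (mod 14).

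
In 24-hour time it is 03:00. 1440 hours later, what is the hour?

1440 = 60·24 + 0, so 1440 mod 24 = 0.
(3 + 0) mod 24 = 3.

3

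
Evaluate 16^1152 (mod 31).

By repeated squaring mod 31: 16^1≡16, 16^2≡8, 16^4≡2, 16^8≡4, 16^16≡16, 16^32≡8, 16^64≡2, 16^128≡4, 16^256≡16, 16^512≡8, 16^1024≡2.
1152 = 128 + 1024, so 16^1152 ≡ 4·2 ≡ 8 (mod 31).

8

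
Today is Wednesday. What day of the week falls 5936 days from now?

Wednesday

5936 = 848·7 + 0, so 5936 mod 7 = 0.
Wednesday + 0 days → Wednesday.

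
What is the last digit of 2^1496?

6

Powers of 2 mod 10 repeat with period 4: 2, 4, 8, 6.
1496 mod 4 = 0, so the last digit matches 2^4 = 6.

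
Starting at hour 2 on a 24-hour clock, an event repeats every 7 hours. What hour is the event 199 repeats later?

3

199·7 = 1393.
Dividing 1393 by 24 gives quotient 58 and remainder 1.
(2 + 1) mod 24 = 3.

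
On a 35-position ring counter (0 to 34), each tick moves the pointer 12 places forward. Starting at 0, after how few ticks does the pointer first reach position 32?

The inverse of 12 mod 35 is 3 (since 12·3 = 36 ≡ 1).
Multiplying both sides by 3: x ≡ 3·32 = 96 ≡ 26 (mod 35).

26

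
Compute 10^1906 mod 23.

By repeated squaring mod 23: 10^1≡10, 10^2≡8, 10^4≡18, 10^8≡2, 10^16≡4, 10^32≡16, 10^64≡3, 10^128≡9, 10^256≡12, 10^512≡6, 10^1024≡13.
Since 1906 = 2 + 16 + 32 + 64 + 256 + 512 + 1024 in binary, 10^1906 ≡ 8·4·16·3·12·6·13 ≡ 12 (mod 23).

12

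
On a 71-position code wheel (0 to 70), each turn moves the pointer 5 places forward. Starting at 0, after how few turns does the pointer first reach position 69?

28

5⁻¹ ≡ 57 (mod 71) because 5·57 = 285 = 4·71 + 1.
Multiplying both sides by 57: x ≡ 57·69 = 3933 ≡ 28 (mod 71).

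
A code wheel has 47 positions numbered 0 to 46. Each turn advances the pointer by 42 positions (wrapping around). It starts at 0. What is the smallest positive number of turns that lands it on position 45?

The inverse of 42 mod 47 is 28 (since 42·28 = 1176 ≡ 1).
Multiplying both sides by 28: x ≡ 28·45 = 1260 ≡ 38 (mod 47).

38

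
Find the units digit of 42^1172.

Powers of 2 mod 10 repeat with period 4: 2, 4, 8, 6.
1172 mod 4 = 0, so the last digit matches 2^4 = 6.

6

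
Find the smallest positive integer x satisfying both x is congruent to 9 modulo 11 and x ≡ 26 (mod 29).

x ≡ 9 (mod 11) gives x ∈ {9, 20, 31, 42, 53, 64, 75, 86, …}.
The first of these with x mod 29 = 26 is 229.

229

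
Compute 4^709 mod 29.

13

Successive squares of 4 mod 29: 4^1≡4, 4^2≡16, 4^4≡24, 4^8≡25, 4^16≡16, 4^32≡24, 4^64≡25, 4^128≡16, 4^256≡24, 4^512≡25.
Since 709 = 1 + 4 + 64 + 128 + 512 in binary, 4^709 ≡ 4·24·25·16·25 ≡ 13 (mod 29).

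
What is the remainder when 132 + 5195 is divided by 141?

110

5195 = 36·141 + 119, so 5195 mod 141 = 119.
(132 + 119) mod 141 = 110.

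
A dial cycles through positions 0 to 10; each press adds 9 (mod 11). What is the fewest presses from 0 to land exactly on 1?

9·5 = 45 = 4·11 + 1, so 9⁻¹ ≡ 5 (mod 11).

5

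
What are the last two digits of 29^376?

21

Successive squares of 29 mod 100: 29^1≡29, 29^2≡41, 29^4≡81, 29^8≡61, 29^16≡21, 29^32≡41, 29^64≡81, 29^128≡61, 29^256≡21.
376 = 8 + 16 + 32 + 64 + 256, so 29^376 ≡ 61·21·41·81·21 ≡ 21 (mod 100).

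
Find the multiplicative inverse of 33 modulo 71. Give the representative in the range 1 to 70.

71 = 2·33 + 5
33 = 6·5 + 3
5 = 1·3 + 2
3 = 1·2 + 1
2 = 2·1 + 0
Back-substituting gives 33·28 ≡ 1 (mod 71).

28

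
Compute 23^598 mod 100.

Successive squares of 23 mod 100: 23^1≡23, 23^2≡29, 23^4≡41, 23^8≡81, 23^16≡61, 23^32≡21, 23^64≡41, 23^128≡81, 23^256≡61, 23^512≡21.
Since 598 = 2 + 4 + 16 + 64 + 512 in binary, 23^598 ≡ 29·41·61·41·21 ≡ 69 (mod 100).

69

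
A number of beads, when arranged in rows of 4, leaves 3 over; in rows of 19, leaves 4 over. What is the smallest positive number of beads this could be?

23

x ≡ 3 (mod 4) gives x ∈ {3, 7, 11, 15, 19, 23}.
The first of these with x mod 19 = 4 is 23.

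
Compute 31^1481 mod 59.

42

Successive squares of 31 mod 59: 31^1≡31, 31^2≡17, 31^4≡53, 31^8≡36, 31^16≡57, 31^32≡4, 31^64≡16, 31^128≡20, 31^256≡46, 31^512≡51, 31^1024≡5.
Since 1481 = 1 + 8 + 64 + 128 + 256 + 1024 in binary, 31^1481 ≡ 31·36·16·20·46·5 ≡ 42 (mod 59).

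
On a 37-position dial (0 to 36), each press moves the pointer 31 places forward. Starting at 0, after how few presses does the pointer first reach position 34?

19

The inverse of 31 mod 37 is 6 (since 31·6 = 186 ≡ 1).
Multiplying both sides by 6: x ≡ 6·34 = 204 ≡ 19 (mod 37).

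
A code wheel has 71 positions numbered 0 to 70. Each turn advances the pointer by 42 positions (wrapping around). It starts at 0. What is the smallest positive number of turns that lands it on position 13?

2

42⁻¹ ≡ 22 (mod 71) because 42·22 = 924 = 13·71 + 1.
Multiplying both sides by 22: x ≡ 22·13 = 286 ≡ 2 (mod 71).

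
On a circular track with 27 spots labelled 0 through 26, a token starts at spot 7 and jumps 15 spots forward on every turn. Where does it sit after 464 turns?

464·15 = 6960.
Dividing 6960 by 27 gives quotient 257 and remainder 21.
(7 + 21) mod 27 = 1.

1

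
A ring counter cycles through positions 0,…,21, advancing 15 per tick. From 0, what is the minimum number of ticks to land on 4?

12

The inverse of 15 mod 22 is 3 (since 15·3 = 45 ≡ 1).
So x ≡ 3·4 = 12 ≡ 12 (mod 22).
Check: 15·12 = 180 = 8·22 + 4.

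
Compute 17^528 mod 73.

By repeated squaring mod 73: 17^1≡17, 17^2≡70, 17^4≡9, 17^8≡8, 17^16≡64, 17^32≡8, 17^64≡64, 17^128≡8, 17^256≡64, 17^512≡8.
Since 528 = 16 + 512 in binary, 17^528 ≡ 64·8 ≡ 1 (mod 73).

1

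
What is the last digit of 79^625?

9

Last digits of 9^n: 9, 1 (period 2).
625 mod 2 = 1, so the last digit matches 9^1 = 9.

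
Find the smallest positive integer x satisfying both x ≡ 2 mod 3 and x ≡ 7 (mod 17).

Since 17·2 ≡ 1 (mod 3), take x = 7 + 17·((2−7)·2 mod 3) = 7 + 17·2 = 41.
Check: 41 mod 3 = 2, 41 mod 17 = 7.

41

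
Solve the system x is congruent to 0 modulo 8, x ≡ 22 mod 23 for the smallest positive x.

x ≡ 0 (mod 8) gives x ∈ {0, 8, 16, 24, 32, 40, 48, 56, …}.
The first of these with x mod 23 = 22 is 160.

160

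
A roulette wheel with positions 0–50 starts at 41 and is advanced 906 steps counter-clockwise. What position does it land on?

2

906 = 17·51 + 39, so 906 mod 51 = 39.
(41 − 39) mod 51 = 2.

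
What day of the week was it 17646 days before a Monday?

Tuesday

17646 mod 7 = 6 (since 2520·7 = 17640).
Monday − 6 days → Tuesday.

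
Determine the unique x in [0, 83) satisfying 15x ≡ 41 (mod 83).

The inverse of 15 mod 83 is 72 (since 15·72 = 1080 ≡ 1).
Multiplying both sides by 72: x ≡ 72·41 = 2952 ≡ 47 (mod 83).
Check: 15·47 = 705 = 8·83 + 41.

47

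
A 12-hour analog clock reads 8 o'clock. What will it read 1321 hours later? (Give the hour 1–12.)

Dividing 1321 by 12 gives quotient 110 and remainder 1.
8 + 1 → 9 on a 12-hour dial.

9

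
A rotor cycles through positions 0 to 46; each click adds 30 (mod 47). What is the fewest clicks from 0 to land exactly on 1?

47 = 1·30 + 17
30 = 1·17 + 13
17 = 1·13 + 4
13 = 3·4 + 1
4 = 4·1 + 0
Back-substituting gives 30·11 ≡ 1 (mod 47).

11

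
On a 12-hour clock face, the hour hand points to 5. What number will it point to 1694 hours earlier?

1694 − 141·12 = 2, so 1694 ≡ 2 (mod 12).
5 − 2 → 3 on a 12-hour dial.

3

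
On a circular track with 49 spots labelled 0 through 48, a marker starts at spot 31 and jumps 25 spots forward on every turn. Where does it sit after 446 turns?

9

446·25 = 11150.
11150 mod 49 = 27 (since 227·49 = 11123).
(31 + 27) mod 49 = 9.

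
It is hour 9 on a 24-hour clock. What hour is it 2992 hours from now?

1

2992 mod 24 = 16 (since 124·24 = 2976).
(9 + 16) mod 24 = 1.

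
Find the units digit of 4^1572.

Last digits of 4^n: 4, 6 (period 2).
1572 mod 2 = 0, so the last digit matches 4^2 = 6.

6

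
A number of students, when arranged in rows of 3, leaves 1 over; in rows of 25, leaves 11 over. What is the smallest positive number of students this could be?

61

x ≡ 1 (mod 3) gives x ∈ {1, 4, 7, 10, 13, 16, 19, 22, …}.
The first of these with x mod 25 = 11 is 61.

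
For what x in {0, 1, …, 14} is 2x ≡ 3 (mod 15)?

9

2⁻¹ ≡ 8 (mod 15) because 2·8 = 16 = 1·15 + 1.
Multiplying both sides by 8: x ≡ 8·3 = 24 ≡ 9 (mod 15).
Check: 2·9 = 18 = 1·15 + 3.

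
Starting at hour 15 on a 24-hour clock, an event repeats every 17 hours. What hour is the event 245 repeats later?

245·17 = 4165.
4165 = 173·24 + 13, so 4165 mod 24 = 13.
(15 + 13) mod 24 = 4.

4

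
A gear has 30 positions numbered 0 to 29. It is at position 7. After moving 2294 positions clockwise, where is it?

2294 − 76·30 = 14, so 2294 ≡ 14 (mod 30).
(7 + 14) mod 30 = 21.

21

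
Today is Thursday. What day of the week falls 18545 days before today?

Tuesday

18545 mod 7 = 2 (since 2649·7 = 18543).
Thursday − 2 days → Tuesday.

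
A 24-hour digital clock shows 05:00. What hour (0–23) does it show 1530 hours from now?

23

1530 mod 24 = 18 (since 63·24 = 1512).
(5 + 18) mod 24 = 23.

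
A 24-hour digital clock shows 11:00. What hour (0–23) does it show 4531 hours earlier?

4531 − 188·24 = 19, so 4531 ≡ 19 (mod 24).
(11 − 19) mod 24 = 16.

16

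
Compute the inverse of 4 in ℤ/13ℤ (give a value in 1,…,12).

10

13 = 3·4 + 1
4 = 4·1 + 0
Back-substituting gives 4·10 ≡ 1 (mod 13).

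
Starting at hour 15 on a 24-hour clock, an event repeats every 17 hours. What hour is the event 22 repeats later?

22·17 = 374.
374 = 15·24 + 14, so 374 mod 24 = 14.
(15 + 14) mod 24 = 5.

5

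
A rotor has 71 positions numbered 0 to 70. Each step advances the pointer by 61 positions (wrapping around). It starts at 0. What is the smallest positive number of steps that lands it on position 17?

48

61⁻¹ ≡ 7 (mod 71) because 61·7 = 427 = 6·71 + 1.
Multiplying both sides by 7: x ≡ 7·17 = 119 ≡ 48 (mod 71).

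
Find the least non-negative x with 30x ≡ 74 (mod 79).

13

30⁻¹ ≡ 29 (mod 79) because 30·29 = 870 = 11·79 + 1.
So x ≡ 29·74 = 2146 ≡ 13 (mod 79).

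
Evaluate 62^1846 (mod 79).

By repeated squaring mod 79: 62^1≡62, 62^2≡52, 62^4≡18, 62^8≡8, 62^16≡64, 62^32≡67, 62^64≡65, 62^128≡38, 62^256≡22, 62^512≡10, 62^1024≡21.
Since 1846 = 2 + 4 + 16 + 32 + 256 + 512 + 1024 in binary, 62^1846 ≡ 52·18·64·67·22·10·21 ≡ 1 (mod 79).

1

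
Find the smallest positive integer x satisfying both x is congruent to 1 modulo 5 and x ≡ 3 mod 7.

31

x ≡ 1 (mod 5) gives x ∈ {1, 6, 11, 16, 21, 26, 31}.
The first of these with x mod 7 = 3 is 31.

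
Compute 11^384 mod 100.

41

Square-and-reduce mod 100: 11^1≡11, 11^2≡21, 11^4≡41, 11^8≡81, 11^16≡61, 11^32≡21, 11^64≡41, 11^128≡81, 11^256≡61.
384 = 128 + 256, so 11^384 ≡ 81·61 ≡ 41 (mod 100).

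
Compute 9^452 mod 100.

81

Successive squares of 9 mod 100: 9^1≡9, 9^2≡81, 9^4≡61, 9^8≡21, 9^16≡41, 9^32≡81, 9^64≡61, 9^128≡21, 9^256≡41.
Since 452 = 4 + 64 + 128 + 256 in binary, 9^452 ≡ 61·61·21·41 ≡ 81 (mod 100).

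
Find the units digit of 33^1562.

Powers of 3 mod 10 repeat with period 4: 3, 9, 7, 1.
1562 leaves remainder 2 on division by 4, so 33^1562 ends in 9.

9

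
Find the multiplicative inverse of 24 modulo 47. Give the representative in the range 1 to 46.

47 = 1·24 + 23
24 = 1·23 + 1
23 = 23·1 + 0
Back-substituting gives 24·2 ≡ 1 (mod 47).

2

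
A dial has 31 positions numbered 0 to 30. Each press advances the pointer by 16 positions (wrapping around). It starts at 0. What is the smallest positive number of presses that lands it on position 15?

30

16⁻¹ ≡ 2 (mod 31) because 16·2 = 32 = 1·31 + 1.
Multiplying both sides by 2: x ≡ 2·15 = 30 ≡ 30 (mod 31).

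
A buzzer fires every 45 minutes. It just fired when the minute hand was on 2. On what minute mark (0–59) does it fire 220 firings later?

2

220·45 = 9900.
9900 = 165·60 + 0, so 9900 mod 60 = 0.
(2 + 0) mod 60 = 2.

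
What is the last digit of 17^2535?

3

Last digits of 7^n: 7, 9, 3, 1 (period 4).
2535 leaves remainder 3 on division by 4, so 17^2535 ends in 3.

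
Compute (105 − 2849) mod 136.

112

Dividing 2849 by 136 gives quotient 20 and remainder 129.
(105 − 129) mod 136 = 112.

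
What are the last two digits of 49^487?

49

Successive squares of 49 mod 100: 49^1≡49, 49^2≡1, 49^4≡1, 49^8≡1, 49^16≡1, 49^32≡1, 49^64≡1, 49^128≡1, 49^256≡1.
487 = 1 + 2 + 4 + 32 + 64 + 128 + 256, so 49^487 ≡ 49·1·1·1·1·1·1 ≡ 49 (mod 100).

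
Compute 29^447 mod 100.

9

By repeated squaring mod 100: 29^1≡29, 29^2≡41, 29^4≡81, 29^8≡61, 29^16≡21, 29^32≡41, 29^64≡81, 29^128≡61, 29^256≡21.
Since 447 = 1 + 2 + 4 + 8 + 16 + 32 + 128 + 256 in binary, 29^447 ≡ 29·41·81·61·21·41·61·21 ≡ 9 (mod 100).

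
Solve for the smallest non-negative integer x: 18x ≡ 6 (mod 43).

18⁻¹ ≡ 12 (mod 43) because 18·12 = 216 = 5·43 + 1.
So x ≡ 12·6 = 72 ≡ 29 (mod 43).

29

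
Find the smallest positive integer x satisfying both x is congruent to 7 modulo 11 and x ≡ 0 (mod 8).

40

x ≡ 0 (mod 8) gives x ∈ {0, 8, 16, 24, 32, 40}.
The first of these with x mod 11 = 7 is 40.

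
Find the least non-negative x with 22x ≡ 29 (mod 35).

The inverse of 22 mod 35 is 8 (since 22·8 = 176 ≡ 1).
So x ≡ 8·29 = 232 ≡ 22 (mod 35).
Check: 22·22 = 484 = 13·35 + 29.

22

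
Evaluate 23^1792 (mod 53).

1

Successive squares of 23 mod 53: 23^1≡23, 23^2≡52, 23^4≡1, 23^8≡1, 23^16≡1, 23^32≡1, 23^64≡1, 23^128≡1, 23^256≡1, 23^512≡1, 23^1024≡1.
Since 1792 = 256 + 512 + 1024 in binary, 23^1792 ≡ 1·1·1 ≡ 1 (mod 53).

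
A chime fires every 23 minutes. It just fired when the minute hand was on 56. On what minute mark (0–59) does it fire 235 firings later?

1

235·23 = 5405.
5405 − 90·60 = 5, so 5405 ≡ 5 (mod 60).
(56 + 5) mod 60 = 1.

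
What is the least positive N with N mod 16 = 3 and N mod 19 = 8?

x ≡ 3 (mod 16) gives x ∈ {3, 19, 35, 51, 67, 83, 99, 115, …}.
The first of these with x mod 19 = 8 is 179.

179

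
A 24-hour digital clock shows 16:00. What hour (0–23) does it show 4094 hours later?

6

4094 = 170·24 + 14, so 4094 mod 24 = 14.
(16 + 14) mod 24 = 6.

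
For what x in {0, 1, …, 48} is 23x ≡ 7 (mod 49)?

23⁻¹ ≡ 32 (mod 49) because 23·32 = 736 = 15·49 + 1.
Multiplying both sides by 32: x ≡ 32·7 = 224 ≡ 28 (mod 49).

28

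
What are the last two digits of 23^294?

09

Square-and-reduce mod 100: 23^1≡23, 23^2≡29, 23^4≡41, 23^8≡81, 23^16≡61, 23^32≡21, 23^64≡41, 23^128≡81, 23^256≡61.
294 = 2 + 4 + 32 + 256, so 23^294 ≡ 29·41·21·61 ≡ 9 (mod 100).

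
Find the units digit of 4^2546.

Last digits of 4^n: 4, 6 (period 2).
2546 mod 2 = 0, so the last digit matches 4^2 = 6.

6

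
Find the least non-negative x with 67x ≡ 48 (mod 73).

65

67⁻¹ ≡ 12 (mod 73) because 67·12 = 804 = 11·73 + 1.
So x ≡ 12·48 = 576 ≡ 65 (mod 73).
Check: 67·65 = 4355 = 59·73 + 48.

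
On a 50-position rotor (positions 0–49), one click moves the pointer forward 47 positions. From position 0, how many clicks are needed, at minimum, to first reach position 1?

50 = 1·47 + 3
47 = 15·3 + 2
3 = 1·2 + 1
2 = 2·1 + 0
Back-substituting gives 47·33 ≡ 1 (mod 50).

33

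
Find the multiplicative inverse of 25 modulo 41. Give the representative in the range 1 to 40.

41 = 1·25 + 16
25 = 1·16 + 9
16 = 1·9 + 7
9 = 1·7 + 2
7 = 3·2 + 1
2 = 2·1 + 0
Back-substituting gives 25·23 ≡ 1 (mod 41).

23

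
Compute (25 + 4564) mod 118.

105

4564 mod 118 = 80 (since 38·118 = 4484).
(25 + 80) mod 118 = 105.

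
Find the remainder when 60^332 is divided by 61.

Square-and-reduce mod 61: 60^1≡60, 60^2≡1, 60^4≡1, 60^8≡1, 60^16≡1, 60^32≡1, 60^64≡1, 60^128≡1, 60^256≡1.
Since 332 = 4 + 8 + 64 + 256 in binary, 60^332 ≡ 1·1·1·1 ≡ 1 (mod 61).

1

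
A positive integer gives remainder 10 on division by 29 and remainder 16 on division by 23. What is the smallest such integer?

39

Since 23·24 ≡ 1 (mod 29), take x = 16 + 23·((10−16)·24 mod 29) = 16 + 23·1 = 39.
Check: 39 mod 29 = 10, 39 mod 23 = 16.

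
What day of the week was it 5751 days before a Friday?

Monday

Dividing 5751 by 7 gives quotient 821 and remainder 4.
Friday − 4 days → Monday.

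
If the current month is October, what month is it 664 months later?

February

664 = 55·12 + 4, so 664 mod 12 = 4.
October + 4 months → February.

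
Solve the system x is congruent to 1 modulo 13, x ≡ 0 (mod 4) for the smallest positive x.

40

Since 4·10 ≡ 1 (mod 13), take x = 0 + 4·((1−0)·10 mod 13) = 0 + 4·10 = 40.
Check: 40 mod 13 = 1, 40 mod 4 = 0.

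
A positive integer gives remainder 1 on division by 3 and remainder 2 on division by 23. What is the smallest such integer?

25

Since 23·2 ≡ 1 (mod 3), take x = 2 + 23·((1−2)·2 mod 3) = 2 + 23·1 = 25.
Check: 25 mod 3 = 1, 25 mod 23 = 2.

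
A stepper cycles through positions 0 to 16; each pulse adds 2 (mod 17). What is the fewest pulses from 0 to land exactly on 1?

2·9 = 18 = 1·17 + 1, so 2⁻¹ ≡ 9 (mod 17).

9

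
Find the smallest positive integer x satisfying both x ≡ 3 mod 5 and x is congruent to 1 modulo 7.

Since 7·3 ≡ 1 (mod 5), take x = 1 + 7·((3−1)·3 mod 5) = 1 + 7·1 = 8.
Check: 8 mod 5 = 3, 8 mod 7 = 1.

8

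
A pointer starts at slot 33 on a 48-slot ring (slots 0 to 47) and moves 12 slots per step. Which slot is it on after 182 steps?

182·12 = 2184.
2184 mod 48 = 24 (since 45·48 = 2160).
(33 + 24) mod 48 = 9.

9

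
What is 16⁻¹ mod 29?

16·20 = 320 = 11·29 + 1, so 16⁻¹ ≡ 20 (mod 29).

20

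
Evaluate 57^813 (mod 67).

Successive squares of 57 mod 67: 57^1≡57, 57^2≡33, 57^4≡17, 57^8≡21, 57^16≡39, 57^32≡47, 57^64≡65, 57^128≡4, 57^256≡16, 57^512≡55.
Since 813 = 1 + 4 + 8 + 32 + 256 + 512 in binary, 57^813 ≡ 57·17·21·47·16·55 ≡ 3 (mod 67).

3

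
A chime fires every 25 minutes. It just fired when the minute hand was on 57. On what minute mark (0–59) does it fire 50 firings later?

47

50·25 = 1250.
1250 = 20·60 + 50, so 1250 mod 60 = 50.
(57 + 50) mod 60 = 47.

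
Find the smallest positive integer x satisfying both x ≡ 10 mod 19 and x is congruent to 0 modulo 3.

48

x ≡ 0 (mod 3) gives x ∈ {0, 3, 6, 9, 12, 15, 18, 21, …}.
The first of these with x mod 19 = 10 is 48.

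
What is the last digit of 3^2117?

3

The units digit of 3^n cycles with period 4: 3, 9, 7, 1, …
2117 leaves remainder 1 on division by 4, so 3^2117 ends in 3.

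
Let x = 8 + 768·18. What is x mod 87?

86

768·18 = 13824.
Dividing 13824 by 87 gives quotient 158 and remainder 78.
(8 + 78) mod 87 = 86.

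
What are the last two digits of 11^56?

61

By repeated squaring mod 100: 11^1≡11, 11^2≡21, 11^4≡41, 11^8≡81, 11^16≡61, 11^32≡21.
56 = 8 + 16 + 32, so 11^56 ≡ 81·61·21 ≡ 61 (mod 100).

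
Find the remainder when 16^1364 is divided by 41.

By repeated squaring mod 41: 16^1≡16, 16^2≡10, 16^4≡18, 16^8≡37, 16^16≡16, 16^32≡10, 16^64≡18, 16^128≡37, 16^256≡16, 16^512≡10, 16^1024≡18.
Since 1364 = 4 + 16 + 64 + 256 + 1024 in binary, 16^1364 ≡ 18·16·18·16·18 ≡ 18 (mod 41).

18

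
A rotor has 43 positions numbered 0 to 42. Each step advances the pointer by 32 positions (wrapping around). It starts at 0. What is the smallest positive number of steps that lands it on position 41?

The inverse of 32 mod 43 is 39 (since 32·39 = 1248 ≡ 1).
So x ≡ 39·41 = 1599 ≡ 8 (mod 43).
Check: 32·8 = 256 = 5·43 + 41.

8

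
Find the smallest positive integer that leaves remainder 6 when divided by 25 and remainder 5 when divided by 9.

131

x ≡ 5 (mod 9) gives x ∈ {5, 14, 23, 32, 41, 50, 59, 68, …}.
The first of these with x mod 25 = 6 is 131.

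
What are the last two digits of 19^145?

Successive squares of 19 mod 100: 19^1≡19, 19^2≡61, 19^4≡21, 19^8≡41, 19^16≡81, 19^32≡61, 19^64≡21, 19^128≡41.
Since 145 = 1 + 16 + 128 in binary, 19^145 ≡ 19·81·41 ≡ 99 (mod 100).

99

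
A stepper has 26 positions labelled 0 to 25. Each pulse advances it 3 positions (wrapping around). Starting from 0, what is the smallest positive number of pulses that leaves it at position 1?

3·9 = 27 = 1·26 + 1, so 3⁻¹ ≡ 9 (mod 26).

9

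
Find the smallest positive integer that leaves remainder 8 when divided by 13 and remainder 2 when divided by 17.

x ≡ 8 (mod 13) gives x ∈ {8, 21, 34, 47, 60, 73, 86, 99, …}.
The first of these with x mod 17 = 2 is 138.

138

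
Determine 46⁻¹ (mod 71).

17

46·17 = 782 = 11·71 + 1, so 46⁻¹ ≡ 17 (mod 71).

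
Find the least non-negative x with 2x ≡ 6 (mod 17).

The inverse of 2 mod 17 is 9 (since 2·9 = 18 ≡ 1).
Multiplying both sides by 9: x ≡ 9·6 = 54 ≡ 3 (mod 17).
Check: 2·3 = 6 = 0·17 + 6.

3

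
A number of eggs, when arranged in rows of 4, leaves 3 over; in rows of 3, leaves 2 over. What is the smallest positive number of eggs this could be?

11

x ≡ 2 (mod 3) gives x ∈ {2, 5, 8, 11}.
The first of these with x mod 4 = 3 is 11.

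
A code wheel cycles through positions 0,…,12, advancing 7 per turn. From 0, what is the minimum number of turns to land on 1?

7⁻¹ ≡ 2 (mod 13) because 7·2 = 14 = 1·13 + 1.
Multiplying both sides by 2: x ≡ 2·1 = 2 ≡ 2 (mod 13).

2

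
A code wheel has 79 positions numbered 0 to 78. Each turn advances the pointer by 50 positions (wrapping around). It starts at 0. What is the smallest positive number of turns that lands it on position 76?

50⁻¹ ≡ 49 (mod 79) because 50·49 = 2450 = 31·79 + 1.
So x ≡ 49·76 = 3724 ≡ 11 (mod 79).
Check: 50·11 = 550 = 6·79 + 76.

11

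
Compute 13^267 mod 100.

Square-and-reduce mod 100: 13^1≡13, 13^2≡69, 13^4≡61, 13^8≡21, 13^16≡41, 13^32≡81, 13^64≡61, 13^128≡21, 13^256≡41.
Since 267 = 1 + 2 + 8 + 256 in binary, 13^267 ≡ 13·69·21·41 ≡ 17 (mod 100).

17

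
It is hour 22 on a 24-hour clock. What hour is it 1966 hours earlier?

0

1966 mod 24 = 22 (since 81·24 = 1944).
(22 − 22) mod 24 = 0.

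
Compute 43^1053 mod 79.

78

Square-and-reduce mod 79: 43^1≡43, 43^2≡32, 43^4≡76, 43^8≡9, 43^16≡2, 43^32≡4, 43^64≡16, 43^128≡19, 43^256≡45, 43^512≡50, 43^1024≡51.
Since 1053 = 1 + 4 + 8 + 16 + 1024 in binary, 43^1053 ≡ 43·76·9·2·51 ≡ 78 (mod 79).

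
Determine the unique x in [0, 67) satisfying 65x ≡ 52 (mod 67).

65⁻¹ ≡ 33 (mod 67) because 65·33 = 2145 = 32·67 + 1.
Multiplying both sides by 33: x ≡ 33·52 = 1716 ≡ 41 (mod 67).

41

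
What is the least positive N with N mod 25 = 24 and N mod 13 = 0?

x ≡ 0 (mod 13) gives x ∈ {0, 13, 26, 39, 52, 65, 78, 91, …}.
The first of these with x mod 25 = 24 is 299.

299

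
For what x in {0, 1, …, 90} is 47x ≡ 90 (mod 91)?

60

The inverse of 47 mod 91 is 31 (since 47·31 = 1457 ≡ 1).
Multiplying both sides by 31: x ≡ 31·90 = 2790 ≡ 60 (mod 91).
Check: 47·60 = 2820 = 30·91 + 90.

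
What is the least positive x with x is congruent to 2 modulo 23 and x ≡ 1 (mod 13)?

x ≡ 1 (mod 13) gives x ∈ {1, 14, 27, 40, 53, 66, 79, 92, …}.
The first of these with x mod 23 = 2 is 209.

209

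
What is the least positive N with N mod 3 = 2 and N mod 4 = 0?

Since 4·1 ≡ 1 (mod 3), take x = 0 + 4·((2−0)·1 mod 3) = 0 + 4·2 = 8.
Check: 8 mod 3 = 2, 8 mod 4 = 0.

8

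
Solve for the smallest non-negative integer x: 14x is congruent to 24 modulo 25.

The inverse of 14 mod 25 is 9 (since 14·9 = 126 ≡ 1).
So x ≡ 9·24 = 216 ≡ 16 (mod 25).
Check: 14·16 = 224 = 8·25 + 24.

16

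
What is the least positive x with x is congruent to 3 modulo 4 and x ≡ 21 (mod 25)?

71

x ≡ 3 (mod 4) gives x ∈ {3, 7, 11, 15, 19, 23, 27, 31, …}.
The first of these with x mod 25 = 21 is 71.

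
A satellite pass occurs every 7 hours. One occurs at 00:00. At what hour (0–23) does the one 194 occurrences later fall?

14

194·7 = 1358.
Dividing 1358 by 24 gives quotient 56 and remainder 14.
(0 + 14) mod 24 = 14.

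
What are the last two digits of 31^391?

By repeated squaring mod 100: 31^1≡31, 31^2≡61, 31^4≡21, 31^8≡41, 31^16≡81, 31^32≡61, 31^64≡21, 31^128≡41, 31^256≡81.
Since 391 = 1 + 2 + 4 + 128 + 256 in binary, 31^391 ≡ 31·61·21·41·81 ≡ 31 (mod 100).

31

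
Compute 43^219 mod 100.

7

Square-and-reduce mod 100: 43^1≡43, 43^2≡49, 43^4≡1, 43^8≡1, 43^16≡1, 43^32≡1, 43^64≡1, 43^128≡1.
Since 219 = 1 + 2 + 8 + 16 + 64 + 128 in binary, 43^219 ≡ 43·49·1·1·1·1 ≡ 7 (mod 100).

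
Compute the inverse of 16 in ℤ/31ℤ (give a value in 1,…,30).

31 = 1·16 + 15
16 = 1·15 + 1
15 = 15·1 + 0
Back-substituting gives 16·2 ≡ 1 (mod 31).

2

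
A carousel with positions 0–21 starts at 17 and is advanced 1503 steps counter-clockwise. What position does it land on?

10

1503 − 68·22 = 7, so 1503 ≡ 7 (mod 22).
(17 − 7) mod 22 = 10.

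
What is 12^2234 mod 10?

4

Powers of 2 mod 10 repeat with period 4: 2, 4, 8, 6.
2234 leaves remainder 2 on division by 4, so 12^2234 ends in 4.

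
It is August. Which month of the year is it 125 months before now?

March

Dividing 125 by 12 gives quotient 10 and remainder 5.
August − 5 months → March.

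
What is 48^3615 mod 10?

Last digits of 8^n: 8, 4, 2, 6 (period 4).
3615 mod 4 = 3, so the last digit matches 8^3 = 2.

2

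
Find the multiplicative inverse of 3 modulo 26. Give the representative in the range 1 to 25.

3·9 = 27 = 1·26 + 1, so 3⁻¹ ≡ 9 (mod 26).

9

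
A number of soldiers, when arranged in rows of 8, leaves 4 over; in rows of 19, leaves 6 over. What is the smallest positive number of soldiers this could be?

x ≡ 4 (mod 8) gives x ∈ {4, 12, 20, 28, 36, 44}.
The first of these with x mod 19 = 6 is 44.

44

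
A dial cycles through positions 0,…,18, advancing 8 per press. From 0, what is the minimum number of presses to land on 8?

8⁻¹ ≡ 12 (mod 19) because 8·12 = 96 = 5·19 + 1.
Multiplying both sides by 12: x ≡ 12·8 = 96 ≡ 1 (mod 19).
Check: 8·1 = 8 = 0·19 + 8.

1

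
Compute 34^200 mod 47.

6

By repeated squaring mod 47: 34^1≡34, 34^2≡28, 34^4≡32, 34^8≡37, 34^16≡6, 34^32≡36, 34^64≡27, 34^128≡24.
200 = 8 + 64 + 128, so 34^200 ≡ 37·27·24 ≡ 6 (mod 47).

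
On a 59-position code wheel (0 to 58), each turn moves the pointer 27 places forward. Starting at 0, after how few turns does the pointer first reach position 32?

The inverse of 27 mod 59 is 35 (since 27·35 = 945 ≡ 1).
Multiplying both sides by 35: x ≡ 35·32 = 1120 ≡ 58 (mod 59).

58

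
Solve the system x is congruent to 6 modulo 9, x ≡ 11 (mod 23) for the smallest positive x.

195

x ≡ 6 (mod 9) gives x ∈ {6, 15, 24, 33, 42, 51, 60, 69, …}.
The first of these with x mod 23 = 11 is 195.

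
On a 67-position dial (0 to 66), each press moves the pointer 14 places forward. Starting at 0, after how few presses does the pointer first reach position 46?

32

14⁻¹ ≡ 24 (mod 67) because 14·24 = 336 = 5·67 + 1.
Multiplying both sides by 24: x ≡ 24·46 = 1104 ≡ 32 (mod 67).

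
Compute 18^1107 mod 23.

Successive squares of 18 mod 23: 18^1≡18, 18^2≡2, 18^4≡4, 18^8≡16, 18^16≡3, 18^32≡9, 18^64≡12, 18^128≡6, 18^256≡13, 18^512≡8, 18^1024≡18.
Since 1107 = 1 + 2 + 16 + 64 + 1024 in binary, 18^1107 ≡ 18·2·3·12·18 ≡ 6 (mod 23).

6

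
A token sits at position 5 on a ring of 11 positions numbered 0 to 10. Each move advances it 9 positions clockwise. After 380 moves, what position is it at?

4

380·9 = 3420.
3420 mod 11 = 10 (since 310·11 = 3410).
(5 + 10) mod 11 = 4.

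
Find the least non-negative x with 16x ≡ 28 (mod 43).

34

16⁻¹ ≡ 35 (mod 43) because 16·35 = 560 = 13·43 + 1.
So x ≡ 35·28 = 980 ≡ 34 (mod 43).
Check: 16·34 = 544 = 12·43 + 28.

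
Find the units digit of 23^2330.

9

The units digit of 23^n cycles with period 4: 3, 9, 7, 1, …
2330 mod 4 = 2, so the last digit matches 3^2 = 9.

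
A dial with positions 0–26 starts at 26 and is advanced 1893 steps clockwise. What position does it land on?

2

Dividing 1893 by 27 gives quotient 70 and remainder 3.
(26 + 3) mod 27 = 2.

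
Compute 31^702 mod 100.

By repeated squaring mod 100: 31^1≡31, 31^2≡61, 31^4≡21, 31^8≡41, 31^16≡81, 31^32≡61, 31^64≡21, 31^128≡41, 31^256≡81, 31^512≡61.
Since 702 = 2 + 4 + 8 + 16 + 32 + 128 + 512 in binary, 31^702 ≡ 61·21·41·81·61·41·61 ≡ 61 (mod 100).

61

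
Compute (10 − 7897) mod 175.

163

7897 − 45·175 = 22, so 7897 ≡ 22 (mod 175).
(10 − 22) mod 175 = 163.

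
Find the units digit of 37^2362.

9

The units digit of 37^n cycles with period 4: 7, 9, 3, 1, …
2362 mod 4 = 2, so the last digit matches 7^2 = 9.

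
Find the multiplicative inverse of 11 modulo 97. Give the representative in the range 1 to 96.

53

97 = 8·11 + 9
11 = 1·9 + 2
9 = 4·2 + 1
2 = 2·1 + 0
Back-substituting gives 11·53 ≡ 1 (mod 97).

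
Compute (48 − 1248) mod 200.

0

Dividing 1248 by 200 gives quotient 6 and remainder 48.
(48 − 48) mod 200 = 0.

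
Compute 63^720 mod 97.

96

Successive squares of 63 mod 97: 63^1≡63, 63^2≡89, 63^4≡64, 63^8≡22, 63^16≡96, 63^32≡1, 63^64≡1, 63^128≡1, 63^256≡1, 63^512≡1.
Since 720 = 16 + 64 + 128 + 512 in binary, 63^720 ≡ 96·1·1·1 ≡ 96 (mod 97).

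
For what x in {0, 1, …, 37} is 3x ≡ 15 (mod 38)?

5

3⁻¹ ≡ 13 (mod 38) because 3·13 = 39 = 1·38 + 1.
Multiplying both sides by 13: x ≡ 13·15 = 195 ≡ 5 (mod 38).
Check: 3·5 = 15 = 0·38 + 15.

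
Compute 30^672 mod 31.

Successive squares of 30 mod 31: 30^1≡30, 30^2≡1, 30^4≡1, 30^8≡1, 30^16≡1, 30^32≡1, 30^64≡1, 30^128≡1, 30^256≡1, 30^512≡1.
672 = 32 + 128 + 512, so 30^672 ≡ 1·1·1 ≡ 1 (mod 31).

1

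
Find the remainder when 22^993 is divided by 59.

20

Square-and-reduce mod 59: 22^1≡22, 22^2≡12, 22^4≡26, 22^8≡27, 22^16≡21, 22^32≡28, 22^64≡17, 22^128≡53, 22^256≡36, 22^512≡57.
993 = 1 + 32 + 64 + 128 + 256 + 512, so 22^993 ≡ 22·28·17·53·36·57 ≡ 20 (mod 59).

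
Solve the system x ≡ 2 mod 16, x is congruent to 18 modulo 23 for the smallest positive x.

18

Since 23·7 ≡ 1 (mod 16), take x = 18 + 23·((2−18)·7 mod 16) = 18 + 23·0 = 18.
Check: 18 mod 16 = 2, 18 mod 23 = 18.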